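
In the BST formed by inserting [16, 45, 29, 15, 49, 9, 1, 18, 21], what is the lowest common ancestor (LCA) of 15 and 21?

Tree insertion order: [16, 45, 29, 15, 49, 9, 1, 18, 21]
Tree (level-order array): [16, 15, 45, 9, None, 29, 49, 1, None, 18, None, None, None, None, None, None, 21]
In a BST, the LCA of p=15, q=21 is the first node v on the
root-to-leaf path with p <= v <= q (go left if both < v, right if both > v).
Walk from root:
  at 16: 15 <= 16 <= 21, this is the LCA
LCA = 16


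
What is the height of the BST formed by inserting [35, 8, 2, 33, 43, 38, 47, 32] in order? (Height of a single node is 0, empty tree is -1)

Insertion order: [35, 8, 2, 33, 43, 38, 47, 32]
Tree (level-order array): [35, 8, 43, 2, 33, 38, 47, None, None, 32]
Compute height bottom-up (empty subtree = -1):
  height(2) = 1 + max(-1, -1) = 0
  height(32) = 1 + max(-1, -1) = 0
  height(33) = 1 + max(0, -1) = 1
  height(8) = 1 + max(0, 1) = 2
  height(38) = 1 + max(-1, -1) = 0
  height(47) = 1 + max(-1, -1) = 0
  height(43) = 1 + max(0, 0) = 1
  height(35) = 1 + max(2, 1) = 3
Height = 3


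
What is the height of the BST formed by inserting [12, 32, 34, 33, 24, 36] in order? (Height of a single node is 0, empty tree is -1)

Insertion order: [12, 32, 34, 33, 24, 36]
Tree (level-order array): [12, None, 32, 24, 34, None, None, 33, 36]
Compute height bottom-up (empty subtree = -1):
  height(24) = 1 + max(-1, -1) = 0
  height(33) = 1 + max(-1, -1) = 0
  height(36) = 1 + max(-1, -1) = 0
  height(34) = 1 + max(0, 0) = 1
  height(32) = 1 + max(0, 1) = 2
  height(12) = 1 + max(-1, 2) = 3
Height = 3


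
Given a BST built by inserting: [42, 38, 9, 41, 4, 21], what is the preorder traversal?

Tree insertion order: [42, 38, 9, 41, 4, 21]
Tree (level-order array): [42, 38, None, 9, 41, 4, 21]
Preorder traversal: [42, 38, 9, 4, 21, 41]


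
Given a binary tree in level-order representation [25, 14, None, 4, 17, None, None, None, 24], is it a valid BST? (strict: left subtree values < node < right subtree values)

Level-order array: [25, 14, None, 4, 17, None, None, None, 24]
Validate using subtree bounds (lo, hi): at each node, require lo < value < hi,
then recurse left with hi=value and right with lo=value.
Preorder trace (stopping at first violation):
  at node 25 with bounds (-inf, +inf): OK
  at node 14 with bounds (-inf, 25): OK
  at node 4 with bounds (-inf, 14): OK
  at node 17 with bounds (14, 25): OK
  at node 24 with bounds (17, 25): OK
No violation found at any node.
Result: Valid BST


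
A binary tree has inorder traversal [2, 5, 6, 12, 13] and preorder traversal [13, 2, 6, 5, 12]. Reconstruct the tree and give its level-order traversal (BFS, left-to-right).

Inorder:  [2, 5, 6, 12, 13]
Preorder: [13, 2, 6, 5, 12]
Algorithm: preorder visits root first, so consume preorder in order;
for each root, split the current inorder slice at that value into
left-subtree inorder and right-subtree inorder, then recurse.
Recursive splits:
  root=13; inorder splits into left=[2, 5, 6, 12], right=[]
  root=2; inorder splits into left=[], right=[5, 6, 12]
  root=6; inorder splits into left=[5], right=[12]
  root=5; inorder splits into left=[], right=[]
  root=12; inorder splits into left=[], right=[]
Reconstructed level-order: [13, 2, 6, 5, 12]


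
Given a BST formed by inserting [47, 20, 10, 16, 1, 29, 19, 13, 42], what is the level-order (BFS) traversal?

Tree insertion order: [47, 20, 10, 16, 1, 29, 19, 13, 42]
Tree (level-order array): [47, 20, None, 10, 29, 1, 16, None, 42, None, None, 13, 19]
BFS from the root, enqueuing left then right child of each popped node:
  queue [47] -> pop 47, enqueue [20], visited so far: [47]
  queue [20] -> pop 20, enqueue [10, 29], visited so far: [47, 20]
  queue [10, 29] -> pop 10, enqueue [1, 16], visited so far: [47, 20, 10]
  queue [29, 1, 16] -> pop 29, enqueue [42], visited so far: [47, 20, 10, 29]
  queue [1, 16, 42] -> pop 1, enqueue [none], visited so far: [47, 20, 10, 29, 1]
  queue [16, 42] -> pop 16, enqueue [13, 19], visited so far: [47, 20, 10, 29, 1, 16]
  queue [42, 13, 19] -> pop 42, enqueue [none], visited so far: [47, 20, 10, 29, 1, 16, 42]
  queue [13, 19] -> pop 13, enqueue [none], visited so far: [47, 20, 10, 29, 1, 16, 42, 13]
  queue [19] -> pop 19, enqueue [none], visited so far: [47, 20, 10, 29, 1, 16, 42, 13, 19]
Result: [47, 20, 10, 29, 1, 16, 42, 13, 19]


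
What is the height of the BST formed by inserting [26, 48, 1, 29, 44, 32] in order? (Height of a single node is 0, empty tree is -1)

Insertion order: [26, 48, 1, 29, 44, 32]
Tree (level-order array): [26, 1, 48, None, None, 29, None, None, 44, 32]
Compute height bottom-up (empty subtree = -1):
  height(1) = 1 + max(-1, -1) = 0
  height(32) = 1 + max(-1, -1) = 0
  height(44) = 1 + max(0, -1) = 1
  height(29) = 1 + max(-1, 1) = 2
  height(48) = 1 + max(2, -1) = 3
  height(26) = 1 + max(0, 3) = 4
Height = 4


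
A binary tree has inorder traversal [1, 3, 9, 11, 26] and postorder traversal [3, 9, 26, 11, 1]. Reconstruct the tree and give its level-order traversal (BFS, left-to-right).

Inorder:   [1, 3, 9, 11, 26]
Postorder: [3, 9, 26, 11, 1]
Algorithm: postorder visits root last, so walk postorder right-to-left;
each value is the root of the current inorder slice — split it at that
value, recurse on the right subtree first, then the left.
Recursive splits:
  root=1; inorder splits into left=[], right=[3, 9, 11, 26]
  root=11; inorder splits into left=[3, 9], right=[26]
  root=26; inorder splits into left=[], right=[]
  root=9; inorder splits into left=[3], right=[]
  root=3; inorder splits into left=[], right=[]
Reconstructed level-order: [1, 11, 9, 26, 3]


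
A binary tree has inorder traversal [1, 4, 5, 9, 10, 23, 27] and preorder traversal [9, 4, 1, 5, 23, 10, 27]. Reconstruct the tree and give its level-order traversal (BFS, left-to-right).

Inorder:  [1, 4, 5, 9, 10, 23, 27]
Preorder: [9, 4, 1, 5, 23, 10, 27]
Algorithm: preorder visits root first, so consume preorder in order;
for each root, split the current inorder slice at that value into
left-subtree inorder and right-subtree inorder, then recurse.
Recursive splits:
  root=9; inorder splits into left=[1, 4, 5], right=[10, 23, 27]
  root=4; inorder splits into left=[1], right=[5]
  root=1; inorder splits into left=[], right=[]
  root=5; inorder splits into left=[], right=[]
  root=23; inorder splits into left=[10], right=[27]
  root=10; inorder splits into left=[], right=[]
  root=27; inorder splits into left=[], right=[]
Reconstructed level-order: [9, 4, 23, 1, 5, 10, 27]


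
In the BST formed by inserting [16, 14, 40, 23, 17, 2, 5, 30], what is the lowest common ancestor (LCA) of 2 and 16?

Tree insertion order: [16, 14, 40, 23, 17, 2, 5, 30]
Tree (level-order array): [16, 14, 40, 2, None, 23, None, None, 5, 17, 30]
In a BST, the LCA of p=2, q=16 is the first node v on the
root-to-leaf path with p <= v <= q (go left if both < v, right if both > v).
Walk from root:
  at 16: 2 <= 16 <= 16, this is the LCA
LCA = 16


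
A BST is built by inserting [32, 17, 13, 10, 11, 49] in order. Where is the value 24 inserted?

Starting tree (level order): [32, 17, 49, 13, None, None, None, 10, None, None, 11]
Insertion path: 32 -> 17
Result: insert 24 as right child of 17
Final tree (level order): [32, 17, 49, 13, 24, None, None, 10, None, None, None, None, 11]


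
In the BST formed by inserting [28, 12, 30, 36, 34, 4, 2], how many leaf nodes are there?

Tree built from: [28, 12, 30, 36, 34, 4, 2]
Tree (level-order array): [28, 12, 30, 4, None, None, 36, 2, None, 34]
Rule: A leaf has 0 children.
Per-node child counts:
  node 28: 2 child(ren)
  node 12: 1 child(ren)
  node 4: 1 child(ren)
  node 2: 0 child(ren)
  node 30: 1 child(ren)
  node 36: 1 child(ren)
  node 34: 0 child(ren)
Matching nodes: [2, 34]
Count of leaf nodes: 2


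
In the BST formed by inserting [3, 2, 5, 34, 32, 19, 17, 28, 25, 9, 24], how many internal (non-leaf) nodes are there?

Tree built from: [3, 2, 5, 34, 32, 19, 17, 28, 25, 9, 24]
Tree (level-order array): [3, 2, 5, None, None, None, 34, 32, None, 19, None, 17, 28, 9, None, 25, None, None, None, 24]
Rule: An internal node has at least one child.
Per-node child counts:
  node 3: 2 child(ren)
  node 2: 0 child(ren)
  node 5: 1 child(ren)
  node 34: 1 child(ren)
  node 32: 1 child(ren)
  node 19: 2 child(ren)
  node 17: 1 child(ren)
  node 9: 0 child(ren)
  node 28: 1 child(ren)
  node 25: 1 child(ren)
  node 24: 0 child(ren)
Matching nodes: [3, 5, 34, 32, 19, 17, 28, 25]
Count of internal (non-leaf) nodes: 8


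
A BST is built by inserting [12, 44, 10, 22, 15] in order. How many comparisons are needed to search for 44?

Search path for 44: 12 -> 44
Found: True
Comparisons: 2


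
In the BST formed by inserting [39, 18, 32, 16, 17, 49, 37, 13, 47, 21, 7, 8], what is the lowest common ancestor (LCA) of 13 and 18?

Tree insertion order: [39, 18, 32, 16, 17, 49, 37, 13, 47, 21, 7, 8]
Tree (level-order array): [39, 18, 49, 16, 32, 47, None, 13, 17, 21, 37, None, None, 7, None, None, None, None, None, None, None, None, 8]
In a BST, the LCA of p=13, q=18 is the first node v on the
root-to-leaf path with p <= v <= q (go left if both < v, right if both > v).
Walk from root:
  at 39: both 13 and 18 < 39, go left
  at 18: 13 <= 18 <= 18, this is the LCA
LCA = 18


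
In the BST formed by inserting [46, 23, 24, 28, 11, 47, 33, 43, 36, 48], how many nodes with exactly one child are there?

Tree built from: [46, 23, 24, 28, 11, 47, 33, 43, 36, 48]
Tree (level-order array): [46, 23, 47, 11, 24, None, 48, None, None, None, 28, None, None, None, 33, None, 43, 36]
Rule: These are nodes with exactly 1 non-null child.
Per-node child counts:
  node 46: 2 child(ren)
  node 23: 2 child(ren)
  node 11: 0 child(ren)
  node 24: 1 child(ren)
  node 28: 1 child(ren)
  node 33: 1 child(ren)
  node 43: 1 child(ren)
  node 36: 0 child(ren)
  node 47: 1 child(ren)
  node 48: 0 child(ren)
Matching nodes: [24, 28, 33, 43, 47]
Count of nodes with exactly one child: 5


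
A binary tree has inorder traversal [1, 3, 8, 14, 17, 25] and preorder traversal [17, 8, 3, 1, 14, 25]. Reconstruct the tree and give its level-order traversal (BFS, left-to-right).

Inorder:  [1, 3, 8, 14, 17, 25]
Preorder: [17, 8, 3, 1, 14, 25]
Algorithm: preorder visits root first, so consume preorder in order;
for each root, split the current inorder slice at that value into
left-subtree inorder and right-subtree inorder, then recurse.
Recursive splits:
  root=17; inorder splits into left=[1, 3, 8, 14], right=[25]
  root=8; inorder splits into left=[1, 3], right=[14]
  root=3; inorder splits into left=[1], right=[]
  root=1; inorder splits into left=[], right=[]
  root=14; inorder splits into left=[], right=[]
  root=25; inorder splits into left=[], right=[]
Reconstructed level-order: [17, 8, 25, 3, 14, 1]


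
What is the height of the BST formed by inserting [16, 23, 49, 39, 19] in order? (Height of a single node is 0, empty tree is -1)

Insertion order: [16, 23, 49, 39, 19]
Tree (level-order array): [16, None, 23, 19, 49, None, None, 39]
Compute height bottom-up (empty subtree = -1):
  height(19) = 1 + max(-1, -1) = 0
  height(39) = 1 + max(-1, -1) = 0
  height(49) = 1 + max(0, -1) = 1
  height(23) = 1 + max(0, 1) = 2
  height(16) = 1 + max(-1, 2) = 3
Height = 3


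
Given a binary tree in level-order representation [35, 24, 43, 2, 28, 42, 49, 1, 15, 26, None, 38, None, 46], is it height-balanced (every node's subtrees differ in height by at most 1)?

Tree (level-order array): [35, 24, 43, 2, 28, 42, 49, 1, 15, 26, None, 38, None, 46]
Definition: a tree is height-balanced if, at every node, |h(left) - h(right)| <= 1 (empty subtree has height -1).
Bottom-up per-node check:
  node 1: h_left=-1, h_right=-1, diff=0 [OK], height=0
  node 15: h_left=-1, h_right=-1, diff=0 [OK], height=0
  node 2: h_left=0, h_right=0, diff=0 [OK], height=1
  node 26: h_left=-1, h_right=-1, diff=0 [OK], height=0
  node 28: h_left=0, h_right=-1, diff=1 [OK], height=1
  node 24: h_left=1, h_right=1, diff=0 [OK], height=2
  node 38: h_left=-1, h_right=-1, diff=0 [OK], height=0
  node 42: h_left=0, h_right=-1, diff=1 [OK], height=1
  node 46: h_left=-1, h_right=-1, diff=0 [OK], height=0
  node 49: h_left=0, h_right=-1, diff=1 [OK], height=1
  node 43: h_left=1, h_right=1, diff=0 [OK], height=2
  node 35: h_left=2, h_right=2, diff=0 [OK], height=3
All nodes satisfy the balance condition.
Result: Balanced


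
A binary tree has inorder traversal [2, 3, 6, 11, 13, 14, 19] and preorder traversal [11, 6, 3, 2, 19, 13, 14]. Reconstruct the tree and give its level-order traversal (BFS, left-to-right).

Inorder:  [2, 3, 6, 11, 13, 14, 19]
Preorder: [11, 6, 3, 2, 19, 13, 14]
Algorithm: preorder visits root first, so consume preorder in order;
for each root, split the current inorder slice at that value into
left-subtree inorder and right-subtree inorder, then recurse.
Recursive splits:
  root=11; inorder splits into left=[2, 3, 6], right=[13, 14, 19]
  root=6; inorder splits into left=[2, 3], right=[]
  root=3; inorder splits into left=[2], right=[]
  root=2; inorder splits into left=[], right=[]
  root=19; inorder splits into left=[13, 14], right=[]
  root=13; inorder splits into left=[], right=[14]
  root=14; inorder splits into left=[], right=[]
Reconstructed level-order: [11, 6, 19, 3, 13, 2, 14]


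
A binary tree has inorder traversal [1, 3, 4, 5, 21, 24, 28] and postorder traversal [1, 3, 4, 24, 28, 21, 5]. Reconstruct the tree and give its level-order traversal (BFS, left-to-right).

Inorder:   [1, 3, 4, 5, 21, 24, 28]
Postorder: [1, 3, 4, 24, 28, 21, 5]
Algorithm: postorder visits root last, so walk postorder right-to-left;
each value is the root of the current inorder slice — split it at that
value, recurse on the right subtree first, then the left.
Recursive splits:
  root=5; inorder splits into left=[1, 3, 4], right=[21, 24, 28]
  root=21; inorder splits into left=[], right=[24, 28]
  root=28; inorder splits into left=[24], right=[]
  root=24; inorder splits into left=[], right=[]
  root=4; inorder splits into left=[1, 3], right=[]
  root=3; inorder splits into left=[1], right=[]
  root=1; inorder splits into left=[], right=[]
Reconstructed level-order: [5, 4, 21, 3, 28, 1, 24]


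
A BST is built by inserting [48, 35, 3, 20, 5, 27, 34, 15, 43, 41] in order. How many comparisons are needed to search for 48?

Search path for 48: 48
Found: True
Comparisons: 1


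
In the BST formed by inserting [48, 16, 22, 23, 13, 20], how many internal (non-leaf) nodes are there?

Tree built from: [48, 16, 22, 23, 13, 20]
Tree (level-order array): [48, 16, None, 13, 22, None, None, 20, 23]
Rule: An internal node has at least one child.
Per-node child counts:
  node 48: 1 child(ren)
  node 16: 2 child(ren)
  node 13: 0 child(ren)
  node 22: 2 child(ren)
  node 20: 0 child(ren)
  node 23: 0 child(ren)
Matching nodes: [48, 16, 22]
Count of internal (non-leaf) nodes: 3


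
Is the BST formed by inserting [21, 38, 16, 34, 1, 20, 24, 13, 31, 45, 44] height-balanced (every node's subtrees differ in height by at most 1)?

Tree (level-order array): [21, 16, 38, 1, 20, 34, 45, None, 13, None, None, 24, None, 44, None, None, None, None, 31]
Definition: a tree is height-balanced if, at every node, |h(left) - h(right)| <= 1 (empty subtree has height -1).
Bottom-up per-node check:
  node 13: h_left=-1, h_right=-1, diff=0 [OK], height=0
  node 1: h_left=-1, h_right=0, diff=1 [OK], height=1
  node 20: h_left=-1, h_right=-1, diff=0 [OK], height=0
  node 16: h_left=1, h_right=0, diff=1 [OK], height=2
  node 31: h_left=-1, h_right=-1, diff=0 [OK], height=0
  node 24: h_left=-1, h_right=0, diff=1 [OK], height=1
  node 34: h_left=1, h_right=-1, diff=2 [FAIL (|1--1|=2 > 1)], height=2
  node 44: h_left=-1, h_right=-1, diff=0 [OK], height=0
  node 45: h_left=0, h_right=-1, diff=1 [OK], height=1
  node 38: h_left=2, h_right=1, diff=1 [OK], height=3
  node 21: h_left=2, h_right=3, diff=1 [OK], height=4
Node 34 violates the condition: |1 - -1| = 2 > 1.
Result: Not balanced


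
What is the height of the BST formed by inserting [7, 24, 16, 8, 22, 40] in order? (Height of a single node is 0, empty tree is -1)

Insertion order: [7, 24, 16, 8, 22, 40]
Tree (level-order array): [7, None, 24, 16, 40, 8, 22]
Compute height bottom-up (empty subtree = -1):
  height(8) = 1 + max(-1, -1) = 0
  height(22) = 1 + max(-1, -1) = 0
  height(16) = 1 + max(0, 0) = 1
  height(40) = 1 + max(-1, -1) = 0
  height(24) = 1 + max(1, 0) = 2
  height(7) = 1 + max(-1, 2) = 3
Height = 3


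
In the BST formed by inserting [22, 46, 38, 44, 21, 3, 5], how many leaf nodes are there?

Tree built from: [22, 46, 38, 44, 21, 3, 5]
Tree (level-order array): [22, 21, 46, 3, None, 38, None, None, 5, None, 44]
Rule: A leaf has 0 children.
Per-node child counts:
  node 22: 2 child(ren)
  node 21: 1 child(ren)
  node 3: 1 child(ren)
  node 5: 0 child(ren)
  node 46: 1 child(ren)
  node 38: 1 child(ren)
  node 44: 0 child(ren)
Matching nodes: [5, 44]
Count of leaf nodes: 2


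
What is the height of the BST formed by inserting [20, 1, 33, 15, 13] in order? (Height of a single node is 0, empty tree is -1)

Insertion order: [20, 1, 33, 15, 13]
Tree (level-order array): [20, 1, 33, None, 15, None, None, 13]
Compute height bottom-up (empty subtree = -1):
  height(13) = 1 + max(-1, -1) = 0
  height(15) = 1 + max(0, -1) = 1
  height(1) = 1 + max(-1, 1) = 2
  height(33) = 1 + max(-1, -1) = 0
  height(20) = 1 + max(2, 0) = 3
Height = 3


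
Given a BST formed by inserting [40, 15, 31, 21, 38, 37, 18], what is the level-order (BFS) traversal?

Tree insertion order: [40, 15, 31, 21, 38, 37, 18]
Tree (level-order array): [40, 15, None, None, 31, 21, 38, 18, None, 37]
BFS from the root, enqueuing left then right child of each popped node:
  queue [40] -> pop 40, enqueue [15], visited so far: [40]
  queue [15] -> pop 15, enqueue [31], visited so far: [40, 15]
  queue [31] -> pop 31, enqueue [21, 38], visited so far: [40, 15, 31]
  queue [21, 38] -> pop 21, enqueue [18], visited so far: [40, 15, 31, 21]
  queue [38, 18] -> pop 38, enqueue [37], visited so far: [40, 15, 31, 21, 38]
  queue [18, 37] -> pop 18, enqueue [none], visited so far: [40, 15, 31, 21, 38, 18]
  queue [37] -> pop 37, enqueue [none], visited so far: [40, 15, 31, 21, 38, 18, 37]
Result: [40, 15, 31, 21, 38, 18, 37]


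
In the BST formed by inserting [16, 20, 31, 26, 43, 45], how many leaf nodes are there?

Tree built from: [16, 20, 31, 26, 43, 45]
Tree (level-order array): [16, None, 20, None, 31, 26, 43, None, None, None, 45]
Rule: A leaf has 0 children.
Per-node child counts:
  node 16: 1 child(ren)
  node 20: 1 child(ren)
  node 31: 2 child(ren)
  node 26: 0 child(ren)
  node 43: 1 child(ren)
  node 45: 0 child(ren)
Matching nodes: [26, 45]
Count of leaf nodes: 2


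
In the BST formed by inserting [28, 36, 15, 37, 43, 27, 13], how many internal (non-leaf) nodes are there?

Tree built from: [28, 36, 15, 37, 43, 27, 13]
Tree (level-order array): [28, 15, 36, 13, 27, None, 37, None, None, None, None, None, 43]
Rule: An internal node has at least one child.
Per-node child counts:
  node 28: 2 child(ren)
  node 15: 2 child(ren)
  node 13: 0 child(ren)
  node 27: 0 child(ren)
  node 36: 1 child(ren)
  node 37: 1 child(ren)
  node 43: 0 child(ren)
Matching nodes: [28, 15, 36, 37]
Count of internal (non-leaf) nodes: 4


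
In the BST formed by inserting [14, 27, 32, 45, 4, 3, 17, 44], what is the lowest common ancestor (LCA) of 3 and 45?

Tree insertion order: [14, 27, 32, 45, 4, 3, 17, 44]
Tree (level-order array): [14, 4, 27, 3, None, 17, 32, None, None, None, None, None, 45, 44]
In a BST, the LCA of p=3, q=45 is the first node v on the
root-to-leaf path with p <= v <= q (go left if both < v, right if both > v).
Walk from root:
  at 14: 3 <= 14 <= 45, this is the LCA
LCA = 14


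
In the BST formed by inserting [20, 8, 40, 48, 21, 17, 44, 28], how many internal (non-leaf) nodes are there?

Tree built from: [20, 8, 40, 48, 21, 17, 44, 28]
Tree (level-order array): [20, 8, 40, None, 17, 21, 48, None, None, None, 28, 44]
Rule: An internal node has at least one child.
Per-node child counts:
  node 20: 2 child(ren)
  node 8: 1 child(ren)
  node 17: 0 child(ren)
  node 40: 2 child(ren)
  node 21: 1 child(ren)
  node 28: 0 child(ren)
  node 48: 1 child(ren)
  node 44: 0 child(ren)
Matching nodes: [20, 8, 40, 21, 48]
Count of internal (non-leaf) nodes: 5


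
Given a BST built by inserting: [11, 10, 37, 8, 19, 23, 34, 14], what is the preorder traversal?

Tree insertion order: [11, 10, 37, 8, 19, 23, 34, 14]
Tree (level-order array): [11, 10, 37, 8, None, 19, None, None, None, 14, 23, None, None, None, 34]
Preorder traversal: [11, 10, 8, 37, 19, 14, 23, 34]


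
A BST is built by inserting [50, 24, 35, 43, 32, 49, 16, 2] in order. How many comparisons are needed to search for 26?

Search path for 26: 50 -> 24 -> 35 -> 32
Found: False
Comparisons: 4


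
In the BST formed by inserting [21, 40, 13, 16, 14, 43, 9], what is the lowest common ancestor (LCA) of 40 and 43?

Tree insertion order: [21, 40, 13, 16, 14, 43, 9]
Tree (level-order array): [21, 13, 40, 9, 16, None, 43, None, None, 14]
In a BST, the LCA of p=40, q=43 is the first node v on the
root-to-leaf path with p <= v <= q (go left if both < v, right if both > v).
Walk from root:
  at 21: both 40 and 43 > 21, go right
  at 40: 40 <= 40 <= 43, this is the LCA
LCA = 40


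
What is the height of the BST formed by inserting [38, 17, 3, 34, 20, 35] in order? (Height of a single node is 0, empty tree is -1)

Insertion order: [38, 17, 3, 34, 20, 35]
Tree (level-order array): [38, 17, None, 3, 34, None, None, 20, 35]
Compute height bottom-up (empty subtree = -1):
  height(3) = 1 + max(-1, -1) = 0
  height(20) = 1 + max(-1, -1) = 0
  height(35) = 1 + max(-1, -1) = 0
  height(34) = 1 + max(0, 0) = 1
  height(17) = 1 + max(0, 1) = 2
  height(38) = 1 + max(2, -1) = 3
Height = 3


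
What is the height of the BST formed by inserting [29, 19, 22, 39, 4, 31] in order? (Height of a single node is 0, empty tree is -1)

Insertion order: [29, 19, 22, 39, 4, 31]
Tree (level-order array): [29, 19, 39, 4, 22, 31]
Compute height bottom-up (empty subtree = -1):
  height(4) = 1 + max(-1, -1) = 0
  height(22) = 1 + max(-1, -1) = 0
  height(19) = 1 + max(0, 0) = 1
  height(31) = 1 + max(-1, -1) = 0
  height(39) = 1 + max(0, -1) = 1
  height(29) = 1 + max(1, 1) = 2
Height = 2


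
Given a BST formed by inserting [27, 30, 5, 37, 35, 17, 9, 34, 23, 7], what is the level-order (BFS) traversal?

Tree insertion order: [27, 30, 5, 37, 35, 17, 9, 34, 23, 7]
Tree (level-order array): [27, 5, 30, None, 17, None, 37, 9, 23, 35, None, 7, None, None, None, 34]
BFS from the root, enqueuing left then right child of each popped node:
  queue [27] -> pop 27, enqueue [5, 30], visited so far: [27]
  queue [5, 30] -> pop 5, enqueue [17], visited so far: [27, 5]
  queue [30, 17] -> pop 30, enqueue [37], visited so far: [27, 5, 30]
  queue [17, 37] -> pop 17, enqueue [9, 23], visited so far: [27, 5, 30, 17]
  queue [37, 9, 23] -> pop 37, enqueue [35], visited so far: [27, 5, 30, 17, 37]
  queue [9, 23, 35] -> pop 9, enqueue [7], visited so far: [27, 5, 30, 17, 37, 9]
  queue [23, 35, 7] -> pop 23, enqueue [none], visited so far: [27, 5, 30, 17, 37, 9, 23]
  queue [35, 7] -> pop 35, enqueue [34], visited so far: [27, 5, 30, 17, 37, 9, 23, 35]
  queue [7, 34] -> pop 7, enqueue [none], visited so far: [27, 5, 30, 17, 37, 9, 23, 35, 7]
  queue [34] -> pop 34, enqueue [none], visited so far: [27, 5, 30, 17, 37, 9, 23, 35, 7, 34]
Result: [27, 5, 30, 17, 37, 9, 23, 35, 7, 34]


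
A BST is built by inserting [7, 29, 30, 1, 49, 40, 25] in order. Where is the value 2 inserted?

Starting tree (level order): [7, 1, 29, None, None, 25, 30, None, None, None, 49, 40]
Insertion path: 7 -> 1
Result: insert 2 as right child of 1
Final tree (level order): [7, 1, 29, None, 2, 25, 30, None, None, None, None, None, 49, 40]


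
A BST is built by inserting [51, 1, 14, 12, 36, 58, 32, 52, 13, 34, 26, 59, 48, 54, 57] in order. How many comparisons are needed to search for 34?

Search path for 34: 51 -> 1 -> 14 -> 36 -> 32 -> 34
Found: True
Comparisons: 6


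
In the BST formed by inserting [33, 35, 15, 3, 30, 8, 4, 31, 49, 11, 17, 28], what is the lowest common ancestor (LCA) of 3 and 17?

Tree insertion order: [33, 35, 15, 3, 30, 8, 4, 31, 49, 11, 17, 28]
Tree (level-order array): [33, 15, 35, 3, 30, None, 49, None, 8, 17, 31, None, None, 4, 11, None, 28]
In a BST, the LCA of p=3, q=17 is the first node v on the
root-to-leaf path with p <= v <= q (go left if both < v, right if both > v).
Walk from root:
  at 33: both 3 and 17 < 33, go left
  at 15: 3 <= 15 <= 17, this is the LCA
LCA = 15


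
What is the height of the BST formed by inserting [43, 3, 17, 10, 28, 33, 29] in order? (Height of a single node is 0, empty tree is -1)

Insertion order: [43, 3, 17, 10, 28, 33, 29]
Tree (level-order array): [43, 3, None, None, 17, 10, 28, None, None, None, 33, 29]
Compute height bottom-up (empty subtree = -1):
  height(10) = 1 + max(-1, -1) = 0
  height(29) = 1 + max(-1, -1) = 0
  height(33) = 1 + max(0, -1) = 1
  height(28) = 1 + max(-1, 1) = 2
  height(17) = 1 + max(0, 2) = 3
  height(3) = 1 + max(-1, 3) = 4
  height(43) = 1 + max(4, -1) = 5
Height = 5


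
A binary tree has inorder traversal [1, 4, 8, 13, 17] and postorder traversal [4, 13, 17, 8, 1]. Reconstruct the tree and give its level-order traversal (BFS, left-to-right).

Inorder:   [1, 4, 8, 13, 17]
Postorder: [4, 13, 17, 8, 1]
Algorithm: postorder visits root last, so walk postorder right-to-left;
each value is the root of the current inorder slice — split it at that
value, recurse on the right subtree first, then the left.
Recursive splits:
  root=1; inorder splits into left=[], right=[4, 8, 13, 17]
  root=8; inorder splits into left=[4], right=[13, 17]
  root=17; inorder splits into left=[13], right=[]
  root=13; inorder splits into left=[], right=[]
  root=4; inorder splits into left=[], right=[]
Reconstructed level-order: [1, 8, 4, 17, 13]


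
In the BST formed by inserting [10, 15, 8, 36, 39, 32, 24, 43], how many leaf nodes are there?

Tree built from: [10, 15, 8, 36, 39, 32, 24, 43]
Tree (level-order array): [10, 8, 15, None, None, None, 36, 32, 39, 24, None, None, 43]
Rule: A leaf has 0 children.
Per-node child counts:
  node 10: 2 child(ren)
  node 8: 0 child(ren)
  node 15: 1 child(ren)
  node 36: 2 child(ren)
  node 32: 1 child(ren)
  node 24: 0 child(ren)
  node 39: 1 child(ren)
  node 43: 0 child(ren)
Matching nodes: [8, 24, 43]
Count of leaf nodes: 3


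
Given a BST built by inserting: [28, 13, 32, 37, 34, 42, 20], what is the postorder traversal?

Tree insertion order: [28, 13, 32, 37, 34, 42, 20]
Tree (level-order array): [28, 13, 32, None, 20, None, 37, None, None, 34, 42]
Postorder traversal: [20, 13, 34, 42, 37, 32, 28]


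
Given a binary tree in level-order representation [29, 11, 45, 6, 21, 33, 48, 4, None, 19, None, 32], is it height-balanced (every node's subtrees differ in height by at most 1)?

Tree (level-order array): [29, 11, 45, 6, 21, 33, 48, 4, None, 19, None, 32]
Definition: a tree is height-balanced if, at every node, |h(left) - h(right)| <= 1 (empty subtree has height -1).
Bottom-up per-node check:
  node 4: h_left=-1, h_right=-1, diff=0 [OK], height=0
  node 6: h_left=0, h_right=-1, diff=1 [OK], height=1
  node 19: h_left=-1, h_right=-1, diff=0 [OK], height=0
  node 21: h_left=0, h_right=-1, diff=1 [OK], height=1
  node 11: h_left=1, h_right=1, diff=0 [OK], height=2
  node 32: h_left=-1, h_right=-1, diff=0 [OK], height=0
  node 33: h_left=0, h_right=-1, diff=1 [OK], height=1
  node 48: h_left=-1, h_right=-1, diff=0 [OK], height=0
  node 45: h_left=1, h_right=0, diff=1 [OK], height=2
  node 29: h_left=2, h_right=2, diff=0 [OK], height=3
All nodes satisfy the balance condition.
Result: Balanced


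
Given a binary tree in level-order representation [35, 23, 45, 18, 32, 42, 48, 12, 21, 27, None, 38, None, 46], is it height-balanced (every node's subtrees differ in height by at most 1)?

Tree (level-order array): [35, 23, 45, 18, 32, 42, 48, 12, 21, 27, None, 38, None, 46]
Definition: a tree is height-balanced if, at every node, |h(left) - h(right)| <= 1 (empty subtree has height -1).
Bottom-up per-node check:
  node 12: h_left=-1, h_right=-1, diff=0 [OK], height=0
  node 21: h_left=-1, h_right=-1, diff=0 [OK], height=0
  node 18: h_left=0, h_right=0, diff=0 [OK], height=1
  node 27: h_left=-1, h_right=-1, diff=0 [OK], height=0
  node 32: h_left=0, h_right=-1, diff=1 [OK], height=1
  node 23: h_left=1, h_right=1, diff=0 [OK], height=2
  node 38: h_left=-1, h_right=-1, diff=0 [OK], height=0
  node 42: h_left=0, h_right=-1, diff=1 [OK], height=1
  node 46: h_left=-1, h_right=-1, diff=0 [OK], height=0
  node 48: h_left=0, h_right=-1, diff=1 [OK], height=1
  node 45: h_left=1, h_right=1, diff=0 [OK], height=2
  node 35: h_left=2, h_right=2, diff=0 [OK], height=3
All nodes satisfy the balance condition.
Result: Balanced


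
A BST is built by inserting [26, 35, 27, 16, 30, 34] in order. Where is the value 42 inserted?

Starting tree (level order): [26, 16, 35, None, None, 27, None, None, 30, None, 34]
Insertion path: 26 -> 35
Result: insert 42 as right child of 35
Final tree (level order): [26, 16, 35, None, None, 27, 42, None, 30, None, None, None, 34]


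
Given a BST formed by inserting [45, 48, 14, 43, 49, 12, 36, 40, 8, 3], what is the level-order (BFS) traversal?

Tree insertion order: [45, 48, 14, 43, 49, 12, 36, 40, 8, 3]
Tree (level-order array): [45, 14, 48, 12, 43, None, 49, 8, None, 36, None, None, None, 3, None, None, 40]
BFS from the root, enqueuing left then right child of each popped node:
  queue [45] -> pop 45, enqueue [14, 48], visited so far: [45]
  queue [14, 48] -> pop 14, enqueue [12, 43], visited so far: [45, 14]
  queue [48, 12, 43] -> pop 48, enqueue [49], visited so far: [45, 14, 48]
  queue [12, 43, 49] -> pop 12, enqueue [8], visited so far: [45, 14, 48, 12]
  queue [43, 49, 8] -> pop 43, enqueue [36], visited so far: [45, 14, 48, 12, 43]
  queue [49, 8, 36] -> pop 49, enqueue [none], visited so far: [45, 14, 48, 12, 43, 49]
  queue [8, 36] -> pop 8, enqueue [3], visited so far: [45, 14, 48, 12, 43, 49, 8]
  queue [36, 3] -> pop 36, enqueue [40], visited so far: [45, 14, 48, 12, 43, 49, 8, 36]
  queue [3, 40] -> pop 3, enqueue [none], visited so far: [45, 14, 48, 12, 43, 49, 8, 36, 3]
  queue [40] -> pop 40, enqueue [none], visited so far: [45, 14, 48, 12, 43, 49, 8, 36, 3, 40]
Result: [45, 14, 48, 12, 43, 49, 8, 36, 3, 40]


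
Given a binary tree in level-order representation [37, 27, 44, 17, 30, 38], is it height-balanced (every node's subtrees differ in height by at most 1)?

Tree (level-order array): [37, 27, 44, 17, 30, 38]
Definition: a tree is height-balanced if, at every node, |h(left) - h(right)| <= 1 (empty subtree has height -1).
Bottom-up per-node check:
  node 17: h_left=-1, h_right=-1, diff=0 [OK], height=0
  node 30: h_left=-1, h_right=-1, diff=0 [OK], height=0
  node 27: h_left=0, h_right=0, diff=0 [OK], height=1
  node 38: h_left=-1, h_right=-1, diff=0 [OK], height=0
  node 44: h_left=0, h_right=-1, diff=1 [OK], height=1
  node 37: h_left=1, h_right=1, diff=0 [OK], height=2
All nodes satisfy the balance condition.
Result: Balanced


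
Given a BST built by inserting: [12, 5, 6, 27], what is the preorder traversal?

Tree insertion order: [12, 5, 6, 27]
Tree (level-order array): [12, 5, 27, None, 6]
Preorder traversal: [12, 5, 6, 27]


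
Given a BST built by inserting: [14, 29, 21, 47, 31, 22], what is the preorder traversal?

Tree insertion order: [14, 29, 21, 47, 31, 22]
Tree (level-order array): [14, None, 29, 21, 47, None, 22, 31]
Preorder traversal: [14, 29, 21, 22, 47, 31]


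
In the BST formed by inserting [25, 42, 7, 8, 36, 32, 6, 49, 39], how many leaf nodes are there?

Tree built from: [25, 42, 7, 8, 36, 32, 6, 49, 39]
Tree (level-order array): [25, 7, 42, 6, 8, 36, 49, None, None, None, None, 32, 39]
Rule: A leaf has 0 children.
Per-node child counts:
  node 25: 2 child(ren)
  node 7: 2 child(ren)
  node 6: 0 child(ren)
  node 8: 0 child(ren)
  node 42: 2 child(ren)
  node 36: 2 child(ren)
  node 32: 0 child(ren)
  node 39: 0 child(ren)
  node 49: 0 child(ren)
Matching nodes: [6, 8, 32, 39, 49]
Count of leaf nodes: 5


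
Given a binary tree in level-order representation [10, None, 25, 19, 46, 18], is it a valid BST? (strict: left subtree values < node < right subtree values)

Level-order array: [10, None, 25, 19, 46, 18]
Validate using subtree bounds (lo, hi): at each node, require lo < value < hi,
then recurse left with hi=value and right with lo=value.
Preorder trace (stopping at first violation):
  at node 10 with bounds (-inf, +inf): OK
  at node 25 with bounds (10, +inf): OK
  at node 19 with bounds (10, 25): OK
  at node 18 with bounds (10, 19): OK
  at node 46 with bounds (25, +inf): OK
No violation found at any node.
Result: Valid BST


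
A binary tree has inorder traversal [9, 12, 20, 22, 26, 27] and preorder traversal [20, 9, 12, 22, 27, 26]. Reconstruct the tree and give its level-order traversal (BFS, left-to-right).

Inorder:  [9, 12, 20, 22, 26, 27]
Preorder: [20, 9, 12, 22, 27, 26]
Algorithm: preorder visits root first, so consume preorder in order;
for each root, split the current inorder slice at that value into
left-subtree inorder and right-subtree inorder, then recurse.
Recursive splits:
  root=20; inorder splits into left=[9, 12], right=[22, 26, 27]
  root=9; inorder splits into left=[], right=[12]
  root=12; inorder splits into left=[], right=[]
  root=22; inorder splits into left=[], right=[26, 27]
  root=27; inorder splits into left=[26], right=[]
  root=26; inorder splits into left=[], right=[]
Reconstructed level-order: [20, 9, 22, 12, 27, 26]


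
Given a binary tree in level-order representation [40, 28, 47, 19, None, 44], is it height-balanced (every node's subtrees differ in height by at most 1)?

Tree (level-order array): [40, 28, 47, 19, None, 44]
Definition: a tree is height-balanced if, at every node, |h(left) - h(right)| <= 1 (empty subtree has height -1).
Bottom-up per-node check:
  node 19: h_left=-1, h_right=-1, diff=0 [OK], height=0
  node 28: h_left=0, h_right=-1, diff=1 [OK], height=1
  node 44: h_left=-1, h_right=-1, diff=0 [OK], height=0
  node 47: h_left=0, h_right=-1, diff=1 [OK], height=1
  node 40: h_left=1, h_right=1, diff=0 [OK], height=2
All nodes satisfy the balance condition.
Result: Balanced


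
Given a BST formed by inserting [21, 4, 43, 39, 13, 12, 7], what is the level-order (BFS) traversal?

Tree insertion order: [21, 4, 43, 39, 13, 12, 7]
Tree (level-order array): [21, 4, 43, None, 13, 39, None, 12, None, None, None, 7]
BFS from the root, enqueuing left then right child of each popped node:
  queue [21] -> pop 21, enqueue [4, 43], visited so far: [21]
  queue [4, 43] -> pop 4, enqueue [13], visited so far: [21, 4]
  queue [43, 13] -> pop 43, enqueue [39], visited so far: [21, 4, 43]
  queue [13, 39] -> pop 13, enqueue [12], visited so far: [21, 4, 43, 13]
  queue [39, 12] -> pop 39, enqueue [none], visited so far: [21, 4, 43, 13, 39]
  queue [12] -> pop 12, enqueue [7], visited so far: [21, 4, 43, 13, 39, 12]
  queue [7] -> pop 7, enqueue [none], visited so far: [21, 4, 43, 13, 39, 12, 7]
Result: [21, 4, 43, 13, 39, 12, 7]


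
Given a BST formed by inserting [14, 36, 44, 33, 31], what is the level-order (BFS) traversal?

Tree insertion order: [14, 36, 44, 33, 31]
Tree (level-order array): [14, None, 36, 33, 44, 31]
BFS from the root, enqueuing left then right child of each popped node:
  queue [14] -> pop 14, enqueue [36], visited so far: [14]
  queue [36] -> pop 36, enqueue [33, 44], visited so far: [14, 36]
  queue [33, 44] -> pop 33, enqueue [31], visited so far: [14, 36, 33]
  queue [44, 31] -> pop 44, enqueue [none], visited so far: [14, 36, 33, 44]
  queue [31] -> pop 31, enqueue [none], visited so far: [14, 36, 33, 44, 31]
Result: [14, 36, 33, 44, 31]


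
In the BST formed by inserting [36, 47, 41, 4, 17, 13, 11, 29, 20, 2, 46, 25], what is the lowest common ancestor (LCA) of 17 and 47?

Tree insertion order: [36, 47, 41, 4, 17, 13, 11, 29, 20, 2, 46, 25]
Tree (level-order array): [36, 4, 47, 2, 17, 41, None, None, None, 13, 29, None, 46, 11, None, 20, None, None, None, None, None, None, 25]
In a BST, the LCA of p=17, q=47 is the first node v on the
root-to-leaf path with p <= v <= q (go left if both < v, right if both > v).
Walk from root:
  at 36: 17 <= 36 <= 47, this is the LCA
LCA = 36


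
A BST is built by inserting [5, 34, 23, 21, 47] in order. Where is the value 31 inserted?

Starting tree (level order): [5, None, 34, 23, 47, 21]
Insertion path: 5 -> 34 -> 23
Result: insert 31 as right child of 23
Final tree (level order): [5, None, 34, 23, 47, 21, 31]


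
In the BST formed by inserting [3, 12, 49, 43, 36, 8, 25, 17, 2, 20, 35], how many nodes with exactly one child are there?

Tree built from: [3, 12, 49, 43, 36, 8, 25, 17, 2, 20, 35]
Tree (level-order array): [3, 2, 12, None, None, 8, 49, None, None, 43, None, 36, None, 25, None, 17, 35, None, 20]
Rule: These are nodes with exactly 1 non-null child.
Per-node child counts:
  node 3: 2 child(ren)
  node 2: 0 child(ren)
  node 12: 2 child(ren)
  node 8: 0 child(ren)
  node 49: 1 child(ren)
  node 43: 1 child(ren)
  node 36: 1 child(ren)
  node 25: 2 child(ren)
  node 17: 1 child(ren)
  node 20: 0 child(ren)
  node 35: 0 child(ren)
Matching nodes: [49, 43, 36, 17]
Count of nodes with exactly one child: 4


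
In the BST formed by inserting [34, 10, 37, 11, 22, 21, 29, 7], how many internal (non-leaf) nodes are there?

Tree built from: [34, 10, 37, 11, 22, 21, 29, 7]
Tree (level-order array): [34, 10, 37, 7, 11, None, None, None, None, None, 22, 21, 29]
Rule: An internal node has at least one child.
Per-node child counts:
  node 34: 2 child(ren)
  node 10: 2 child(ren)
  node 7: 0 child(ren)
  node 11: 1 child(ren)
  node 22: 2 child(ren)
  node 21: 0 child(ren)
  node 29: 0 child(ren)
  node 37: 0 child(ren)
Matching nodes: [34, 10, 11, 22]
Count of internal (non-leaf) nodes: 4


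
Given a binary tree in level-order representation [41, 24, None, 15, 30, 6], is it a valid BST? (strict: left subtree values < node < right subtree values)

Level-order array: [41, 24, None, 15, 30, 6]
Validate using subtree bounds (lo, hi): at each node, require lo < value < hi,
then recurse left with hi=value and right with lo=value.
Preorder trace (stopping at first violation):
  at node 41 with bounds (-inf, +inf): OK
  at node 24 with bounds (-inf, 41): OK
  at node 15 with bounds (-inf, 24): OK
  at node 6 with bounds (-inf, 15): OK
  at node 30 with bounds (24, 41): OK
No violation found at any node.
Result: Valid BST


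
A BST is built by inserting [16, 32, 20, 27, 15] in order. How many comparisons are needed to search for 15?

Search path for 15: 16 -> 15
Found: True
Comparisons: 2


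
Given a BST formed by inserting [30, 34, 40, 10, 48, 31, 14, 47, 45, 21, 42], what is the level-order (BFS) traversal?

Tree insertion order: [30, 34, 40, 10, 48, 31, 14, 47, 45, 21, 42]
Tree (level-order array): [30, 10, 34, None, 14, 31, 40, None, 21, None, None, None, 48, None, None, 47, None, 45, None, 42]
BFS from the root, enqueuing left then right child of each popped node:
  queue [30] -> pop 30, enqueue [10, 34], visited so far: [30]
  queue [10, 34] -> pop 10, enqueue [14], visited so far: [30, 10]
  queue [34, 14] -> pop 34, enqueue [31, 40], visited so far: [30, 10, 34]
  queue [14, 31, 40] -> pop 14, enqueue [21], visited so far: [30, 10, 34, 14]
  queue [31, 40, 21] -> pop 31, enqueue [none], visited so far: [30, 10, 34, 14, 31]
  queue [40, 21] -> pop 40, enqueue [48], visited so far: [30, 10, 34, 14, 31, 40]
  queue [21, 48] -> pop 21, enqueue [none], visited so far: [30, 10, 34, 14, 31, 40, 21]
  queue [48] -> pop 48, enqueue [47], visited so far: [30, 10, 34, 14, 31, 40, 21, 48]
  queue [47] -> pop 47, enqueue [45], visited so far: [30, 10, 34, 14, 31, 40, 21, 48, 47]
  queue [45] -> pop 45, enqueue [42], visited so far: [30, 10, 34, 14, 31, 40, 21, 48, 47, 45]
  queue [42] -> pop 42, enqueue [none], visited so far: [30, 10, 34, 14, 31, 40, 21, 48, 47, 45, 42]
Result: [30, 10, 34, 14, 31, 40, 21, 48, 47, 45, 42]
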